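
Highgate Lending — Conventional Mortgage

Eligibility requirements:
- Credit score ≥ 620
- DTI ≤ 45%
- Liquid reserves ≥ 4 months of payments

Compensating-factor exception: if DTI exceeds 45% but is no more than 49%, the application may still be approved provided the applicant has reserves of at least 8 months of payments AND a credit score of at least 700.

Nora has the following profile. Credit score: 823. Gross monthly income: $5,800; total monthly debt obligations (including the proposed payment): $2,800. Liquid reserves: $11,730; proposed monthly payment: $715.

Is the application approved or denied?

Credit score 823 ≥ 620 (meets base)
DTI = 2,800/5,800 = 48.3% > 45% — standard DTI limit exceeded.
Liquid reserves cover 11,730/715 = 16.4 months — ≥ 4 required
DTI 48.3% is within the 45%–49% exception band; checking compensating factors.
Override check — reserves: 16.4 mo (ok); score: 823 (ok).
Both override conditions satisfied; DTI exception granted.

Approved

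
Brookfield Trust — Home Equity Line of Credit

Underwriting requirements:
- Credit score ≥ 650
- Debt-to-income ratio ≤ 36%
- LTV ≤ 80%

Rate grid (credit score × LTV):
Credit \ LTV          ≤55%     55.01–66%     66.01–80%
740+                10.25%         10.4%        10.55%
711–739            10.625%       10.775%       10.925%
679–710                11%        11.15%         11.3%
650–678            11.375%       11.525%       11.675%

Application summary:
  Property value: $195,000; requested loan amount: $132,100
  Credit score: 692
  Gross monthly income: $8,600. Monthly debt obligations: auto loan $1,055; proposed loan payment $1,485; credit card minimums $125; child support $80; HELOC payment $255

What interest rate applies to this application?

11.3%

Credit score 692 ≥ 650; Total monthly debts = (1,055 + 1,485 + 125 + 80 + 255) = 3,000. DTI = 3,000/8,600 = 34.9% ≤ 36%
LTV: 132,100 ÷ 195,000 = 67.7%, within 80% cap
Credit 692 → row 679–710; LTV 67.7% → column 66.01–80%. Grid cell → 11.3%.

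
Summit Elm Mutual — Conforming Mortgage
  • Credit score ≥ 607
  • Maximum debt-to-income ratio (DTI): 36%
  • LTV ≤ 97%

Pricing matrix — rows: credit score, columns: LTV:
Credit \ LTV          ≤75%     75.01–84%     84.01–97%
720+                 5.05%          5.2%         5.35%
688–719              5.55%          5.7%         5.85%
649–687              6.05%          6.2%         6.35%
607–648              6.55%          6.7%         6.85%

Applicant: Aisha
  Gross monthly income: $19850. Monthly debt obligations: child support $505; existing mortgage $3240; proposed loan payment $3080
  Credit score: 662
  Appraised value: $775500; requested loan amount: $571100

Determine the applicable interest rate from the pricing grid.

6.05%

Credit score 662 ≥ 607; Total monthly debts = (505 + 3,240 + 3,080) = 6,825. DTI: 6,825 ÷ 19,850 = 34.4%, within the 36% cap
LTV = 571,100/775,500 = 73.6% ≤ 97%
Credit 662 → row 649–687; LTV 73.6% → column ≤75%. Grid cell → 6.05%.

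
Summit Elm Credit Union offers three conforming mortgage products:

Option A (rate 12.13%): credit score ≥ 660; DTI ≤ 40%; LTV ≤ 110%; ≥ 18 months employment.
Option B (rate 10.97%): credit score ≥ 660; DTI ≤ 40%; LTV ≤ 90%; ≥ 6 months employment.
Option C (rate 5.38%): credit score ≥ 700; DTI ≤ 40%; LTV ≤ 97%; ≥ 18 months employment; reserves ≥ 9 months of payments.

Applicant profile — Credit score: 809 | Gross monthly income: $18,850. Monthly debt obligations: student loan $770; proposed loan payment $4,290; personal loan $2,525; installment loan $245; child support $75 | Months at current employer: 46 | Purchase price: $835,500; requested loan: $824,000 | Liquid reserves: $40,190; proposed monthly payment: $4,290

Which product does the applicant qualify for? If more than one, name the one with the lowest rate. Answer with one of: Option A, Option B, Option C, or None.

None

Total debts = (770 + 4,290 + 2,525 + 245 + 75) = 7,905; DTI = 7,905/18,850 = 41.9%.
LTV = 824,000/835,500 = 98.6%.
Reserves = 40,190/4,290 = 9.4 months.
Option A: score 809 ≥ 660; DTI 41.9% > 40%; LTV 98.6% ≤ 110%; employment 46 ≥ 18 mo → does not qualify.
Option B: score 809 ≥ 660; DTI 41.9% > 40%; LTV 98.6% > 90%; employment 46 ≥ 6 mo → does not qualify.
Option C: score 809 ≥ 700; DTI 41.9% > 40%; LTV 98.6% > 97%; employment 46 ≥ 18 mo; reserves 9.4 ≥ 9 mo → does not qualify.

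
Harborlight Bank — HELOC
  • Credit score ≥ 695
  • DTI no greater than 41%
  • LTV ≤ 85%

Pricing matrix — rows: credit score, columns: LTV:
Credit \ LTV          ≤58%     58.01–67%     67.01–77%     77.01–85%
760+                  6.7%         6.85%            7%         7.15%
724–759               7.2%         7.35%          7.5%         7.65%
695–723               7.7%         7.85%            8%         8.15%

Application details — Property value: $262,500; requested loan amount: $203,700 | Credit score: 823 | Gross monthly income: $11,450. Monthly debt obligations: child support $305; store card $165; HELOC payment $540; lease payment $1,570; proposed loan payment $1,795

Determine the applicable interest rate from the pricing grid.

Credit score 823 ≥ 695; Total monthly debts = (305 + 165 + 540 + 1,570 + 1,795) = 4,375. DTI = 4,375/11,450 = 38.2% ≤ 41%
LTV = 203,700/262,500 = 77.6% ≤ 85%
Credit 823 → row 760+; LTV 77.6% → column 77.01–85%. Grid cell → 7.15%.

7.15%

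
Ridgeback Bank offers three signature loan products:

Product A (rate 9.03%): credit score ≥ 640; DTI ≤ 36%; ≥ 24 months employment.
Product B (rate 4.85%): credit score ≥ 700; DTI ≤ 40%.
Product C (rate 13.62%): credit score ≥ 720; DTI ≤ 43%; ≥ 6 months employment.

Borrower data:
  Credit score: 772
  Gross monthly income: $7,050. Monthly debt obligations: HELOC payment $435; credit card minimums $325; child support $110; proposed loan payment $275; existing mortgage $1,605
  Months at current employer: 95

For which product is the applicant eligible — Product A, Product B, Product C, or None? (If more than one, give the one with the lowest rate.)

Total debts = (435 + 325 + 110 + 275 + 1,605) = 2,750; DTI = 2,750/7,050 = 39%.
Product A: score 772 ≥ 640; DTI 39% > 36%; employment 95 ≥ 24 mo → does not qualify.
Product B: score 772 ≥ 700; DTI 39% ≤ 40% → qualifies.
Product C: score 772 ≥ 720; DTI 39% ≤ 43%; employment 95 ≥ 6 mo → qualifies.
Qualifying: Product B, Product C. Lowest rate is 4.85% → Product B.

Product B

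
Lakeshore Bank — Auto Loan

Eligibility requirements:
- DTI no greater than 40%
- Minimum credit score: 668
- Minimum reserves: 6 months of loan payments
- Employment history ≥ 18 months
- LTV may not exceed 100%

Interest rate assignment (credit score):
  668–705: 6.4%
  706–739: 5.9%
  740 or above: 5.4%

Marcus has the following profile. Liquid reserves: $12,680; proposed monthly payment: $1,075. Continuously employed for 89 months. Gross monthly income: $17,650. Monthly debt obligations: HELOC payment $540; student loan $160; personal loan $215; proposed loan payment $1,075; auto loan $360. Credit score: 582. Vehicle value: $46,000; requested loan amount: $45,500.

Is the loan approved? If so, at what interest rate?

Denied

Credit score 582 < 668 (below minimum)
Reserves = 12,680/1,075 = 11.8 months ≥ 6
LTV = 45,500/46,000 = 98.9% ≤ 100%
Total monthly debts = (540 + 160 + 215 + 1,075 + 360) = 2,350. DTI: 2,350 ÷ 17,650 = 13.3%, within the 40% cap
Employment 89 ≥ 18 months
Not all requirements met → denied.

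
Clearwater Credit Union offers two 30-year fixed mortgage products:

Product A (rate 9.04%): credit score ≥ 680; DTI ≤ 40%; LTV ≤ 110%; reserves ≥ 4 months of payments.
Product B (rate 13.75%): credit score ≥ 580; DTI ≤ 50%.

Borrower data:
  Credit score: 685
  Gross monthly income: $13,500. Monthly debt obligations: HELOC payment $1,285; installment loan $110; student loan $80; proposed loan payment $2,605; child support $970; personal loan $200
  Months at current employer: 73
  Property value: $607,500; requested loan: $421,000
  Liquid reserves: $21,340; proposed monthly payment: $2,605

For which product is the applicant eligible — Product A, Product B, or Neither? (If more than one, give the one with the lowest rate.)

Total debts = (1,285 + 110 + 80 + 2,605 + 970 + 200) = 5,250; DTI = 5,250/13,500 = 38.9%.
LTV = 421,000/607,500 = 69.3%.
Reserves = 21,340/2,605 = 8.2 months.
Product A: score 685 ≥ 680; DTI 38.9% ≤ 40%; LTV 69.3% ≤ 110%; reserves 8.2 ≥ 4 mo → qualifies.
Product B: score 685 ≥ 580; DTI 38.9% ≤ 50% → qualifies.
Qualifying: Product A, Product B. Lowest rate is 9.04% → Product A.

Product A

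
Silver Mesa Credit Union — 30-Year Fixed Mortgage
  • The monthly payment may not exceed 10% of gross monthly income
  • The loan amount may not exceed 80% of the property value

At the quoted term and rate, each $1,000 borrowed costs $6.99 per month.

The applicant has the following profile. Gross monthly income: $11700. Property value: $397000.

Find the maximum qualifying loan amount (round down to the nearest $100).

Payment cap: 10% × $11,700 = $1,170/month.
At $6.99 per $1,000, that supports 1,170/6.99 × 1,000 ≈ $167,381 → $167,300.
LTV cap: 80% × $397,000 = $317,600 → $317,600.
Binding constraint: payment-to-income.

$167,300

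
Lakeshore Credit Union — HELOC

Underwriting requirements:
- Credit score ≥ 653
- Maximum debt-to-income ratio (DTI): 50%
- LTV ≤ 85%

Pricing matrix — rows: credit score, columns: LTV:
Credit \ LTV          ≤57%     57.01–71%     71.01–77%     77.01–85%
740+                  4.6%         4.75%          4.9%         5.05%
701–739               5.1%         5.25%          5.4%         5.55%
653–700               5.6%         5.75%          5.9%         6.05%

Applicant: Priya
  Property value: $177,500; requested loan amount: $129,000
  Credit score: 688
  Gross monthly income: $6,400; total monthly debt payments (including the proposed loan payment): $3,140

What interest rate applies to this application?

Credit score 688 ≥ 653; DTI = 3,140/6,400 = 49.1% ≤ 50%
Loan-to-value = 129,000/177,500 = 72.7% — pass (85% max)
Row: 688 falls in 653–700. Column: 72.7% falls in 71.01–77%. Rate = 5.9%.

5.9%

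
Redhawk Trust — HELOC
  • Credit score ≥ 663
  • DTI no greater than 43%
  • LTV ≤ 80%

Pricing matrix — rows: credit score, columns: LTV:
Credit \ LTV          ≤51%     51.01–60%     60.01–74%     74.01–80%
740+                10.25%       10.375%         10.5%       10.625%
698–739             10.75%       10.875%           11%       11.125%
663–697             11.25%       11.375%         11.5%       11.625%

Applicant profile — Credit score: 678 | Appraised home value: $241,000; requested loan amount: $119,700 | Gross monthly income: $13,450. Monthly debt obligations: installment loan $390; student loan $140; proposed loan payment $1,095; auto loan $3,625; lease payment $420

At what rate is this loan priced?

Credit score 678 ≥ 663; Total monthly debts = (390 + 140 + 1,095 + 3,625 + 420) = 5,670. DTI: 5,670 ÷ 13,450 = 42.2%, within the 43% cap
LTV = 119,700/241,000 = 49.7% ≤ 80%
Score 678 is in the 663–697 band; LTV 49.7% is in the ≤51% band → 11.25%.

11.25%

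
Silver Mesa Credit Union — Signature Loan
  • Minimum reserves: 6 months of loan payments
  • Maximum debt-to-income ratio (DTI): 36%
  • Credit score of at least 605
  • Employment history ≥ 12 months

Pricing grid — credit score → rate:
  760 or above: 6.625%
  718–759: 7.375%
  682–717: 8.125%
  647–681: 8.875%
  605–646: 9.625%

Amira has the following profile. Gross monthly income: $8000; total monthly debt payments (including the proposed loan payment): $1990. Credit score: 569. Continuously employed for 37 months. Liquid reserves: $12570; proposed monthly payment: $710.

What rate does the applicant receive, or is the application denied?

Credit score 569 < 605 (below minimum)
Reserves: 12,570 ÷ 710 = 17.7 months (meets 6-month minimum)
Employment 37 ≥ 12 months
DTI = 1,990/8,000 = 24.9% ≤ 36%
Not all requirements met → denied.

Denied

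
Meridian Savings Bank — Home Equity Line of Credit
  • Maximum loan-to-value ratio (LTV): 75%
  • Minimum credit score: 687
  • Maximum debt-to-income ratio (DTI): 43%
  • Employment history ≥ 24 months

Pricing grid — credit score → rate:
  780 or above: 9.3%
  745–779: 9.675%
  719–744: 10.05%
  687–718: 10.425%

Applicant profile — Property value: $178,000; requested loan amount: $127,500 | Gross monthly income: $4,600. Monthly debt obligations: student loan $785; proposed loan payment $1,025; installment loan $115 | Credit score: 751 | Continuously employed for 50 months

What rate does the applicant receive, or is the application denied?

Approved at 9.675%

Credit score 751 ≥ 687 (meets minimum)
Employment 50 ≥ 24 months
Total monthly debts = (785 + 1,025 + 115) = 1,925. DTI = 1,925/4,600 = 41.8% ≤ 43%
Loan-to-value = 127,500/178,000 = 71.6% — pass (75% max)
All requirements met. Score 751 falls in the 745–779 tier → 9.675%.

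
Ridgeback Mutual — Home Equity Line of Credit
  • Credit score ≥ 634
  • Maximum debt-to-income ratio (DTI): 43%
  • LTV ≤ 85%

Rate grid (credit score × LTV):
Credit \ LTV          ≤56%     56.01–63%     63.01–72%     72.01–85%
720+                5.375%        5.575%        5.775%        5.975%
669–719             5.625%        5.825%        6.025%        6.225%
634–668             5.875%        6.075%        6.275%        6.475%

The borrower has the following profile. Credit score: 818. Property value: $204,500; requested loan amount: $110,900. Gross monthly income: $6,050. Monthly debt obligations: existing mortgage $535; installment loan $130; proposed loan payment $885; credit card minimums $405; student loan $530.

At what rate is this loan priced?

5.375%

Credit score 818 ≥ 634; Total monthly debts = (535 + 130 + 885 + 405 + 530) = 2,485. Debt-to-income = 2,485/6,050 = 41.1% — meets 43% limit
LTV: 110,900 ÷ 204,500 = 54.2%, within 85% cap
Row: 818 falls in 720+. Column: 54.2% falls in ≤56%. Rate = 5.375%.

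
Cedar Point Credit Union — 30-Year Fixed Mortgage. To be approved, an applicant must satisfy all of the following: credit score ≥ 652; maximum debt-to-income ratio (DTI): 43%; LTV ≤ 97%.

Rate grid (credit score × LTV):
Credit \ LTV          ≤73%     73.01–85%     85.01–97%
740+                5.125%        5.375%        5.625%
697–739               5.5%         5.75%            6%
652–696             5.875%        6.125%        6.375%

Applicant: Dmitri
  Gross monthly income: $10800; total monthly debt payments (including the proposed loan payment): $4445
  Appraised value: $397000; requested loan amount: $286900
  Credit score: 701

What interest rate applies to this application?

5.5%

Credit score 701 ≥ 652; Debt-to-income = 4,445/10,800 = 41.2% — meets 43% limit
LTV = 286,900/397,000 = 72.3% ≤ 97%
Score 701 is in the 697–739 band; LTV 72.3% is in the ≤73% band → 5.5%.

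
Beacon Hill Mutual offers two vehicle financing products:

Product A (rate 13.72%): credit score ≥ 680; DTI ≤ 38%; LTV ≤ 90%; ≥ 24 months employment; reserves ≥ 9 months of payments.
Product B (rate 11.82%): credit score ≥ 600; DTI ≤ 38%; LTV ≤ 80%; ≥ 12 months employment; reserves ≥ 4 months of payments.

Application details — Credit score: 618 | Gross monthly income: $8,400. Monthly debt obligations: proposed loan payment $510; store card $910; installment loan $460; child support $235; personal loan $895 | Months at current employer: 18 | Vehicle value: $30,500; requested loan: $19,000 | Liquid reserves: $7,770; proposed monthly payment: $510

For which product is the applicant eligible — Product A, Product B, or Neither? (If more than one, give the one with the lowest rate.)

Total debts = (510 + 910 + 460 + 235 + 895) = 3,010; DTI = 3,010/8,400 = 35.8%.
LTV = 19,000/30,500 = 62.3%.
Reserves = 7,770/510 = 15.2 months.
Product A: score 618 < 680; DTI 35.8% ≤ 38%; LTV 62.3% ≤ 90%; employment 18 < 24 mo; reserves 15.2 ≥ 9 mo → does not qualify.
Product B: score 618 ≥ 600; DTI 35.8% ≤ 38%; LTV 62.3% ≤ 80%; employment 18 ≥ 12 mo; reserves 15.2 ≥ 4 mo → qualifies.

Product B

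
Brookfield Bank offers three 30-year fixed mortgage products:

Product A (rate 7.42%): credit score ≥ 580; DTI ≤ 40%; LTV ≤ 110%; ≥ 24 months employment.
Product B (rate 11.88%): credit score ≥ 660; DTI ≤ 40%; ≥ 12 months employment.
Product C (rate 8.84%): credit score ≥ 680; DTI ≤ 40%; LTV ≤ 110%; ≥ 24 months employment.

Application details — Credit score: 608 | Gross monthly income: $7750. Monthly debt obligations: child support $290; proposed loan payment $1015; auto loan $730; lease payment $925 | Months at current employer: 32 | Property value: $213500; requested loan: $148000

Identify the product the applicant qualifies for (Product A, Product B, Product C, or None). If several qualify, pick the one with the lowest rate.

Total debts = (290 + 1,015 + 730 + 925) = 2,960; DTI = 2,960/7,750 = 38.2%.
LTV = 148,000/213,500 = 69.3%.
Product A: score 608 ≥ 580; DTI 38.2% ≤ 40%; LTV 69.3% ≤ 110%; employment 32 ≥ 24 mo → qualifies.
Product B: score 608 < 660; DTI 38.2% ≤ 40%; employment 32 ≥ 12 mo → does not qualify.
Product C: score 608 < 680; DTI 38.2% ≤ 40%; LTV 69.3% ≤ 110%; employment 32 ≥ 24 mo → does not qualify.

Product A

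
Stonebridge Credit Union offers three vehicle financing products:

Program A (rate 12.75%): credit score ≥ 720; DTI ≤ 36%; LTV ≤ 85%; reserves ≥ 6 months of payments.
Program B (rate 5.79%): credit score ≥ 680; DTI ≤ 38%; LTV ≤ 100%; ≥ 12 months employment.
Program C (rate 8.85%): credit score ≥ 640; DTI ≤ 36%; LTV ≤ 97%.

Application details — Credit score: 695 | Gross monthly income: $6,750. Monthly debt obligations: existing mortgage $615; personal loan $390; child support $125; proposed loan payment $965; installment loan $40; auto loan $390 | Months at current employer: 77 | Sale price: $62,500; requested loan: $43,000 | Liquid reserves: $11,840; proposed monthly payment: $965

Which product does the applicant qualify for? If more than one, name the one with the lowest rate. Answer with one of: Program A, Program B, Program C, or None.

Program B

Total debts = (615 + 390 + 125 + 965 + 40 + 390) = 2,525; DTI = 2,525/6,750 = 37.4%.
LTV = 43,000/62,500 = 68.8%.
Reserves = 11,840/965 = 12.3 months.
Program A: score 695 < 720; DTI 37.4% > 36%; LTV 68.8% ≤ 85%; reserves 12.3 ≥ 6 mo → does not qualify.
Program B: score 695 ≥ 680; DTI 37.4% ≤ 38%; LTV 68.8% ≤ 100%; employment 77 ≥ 12 mo → qualifies.
Program C: score 695 ≥ 640; DTI 37.4% > 36%; LTV 68.8% ≤ 97% → does not qualify.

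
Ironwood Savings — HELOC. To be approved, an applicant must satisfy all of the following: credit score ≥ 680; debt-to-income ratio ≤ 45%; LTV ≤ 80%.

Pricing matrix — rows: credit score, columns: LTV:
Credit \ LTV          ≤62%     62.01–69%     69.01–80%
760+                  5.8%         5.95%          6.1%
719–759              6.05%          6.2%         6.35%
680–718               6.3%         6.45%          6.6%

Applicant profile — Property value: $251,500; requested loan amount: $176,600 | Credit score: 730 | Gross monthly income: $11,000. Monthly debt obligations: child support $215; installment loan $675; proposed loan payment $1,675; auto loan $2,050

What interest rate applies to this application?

Credit score 730 ≥ 680; Total monthly debts = (215 + 675 + 1,675 + 2,050) = 4,615. Debt-to-income = 4,615/11,000 = 42% — meets 45% limit
Loan-to-value = 176,600/251,500 = 70.2% — pass (80% max)
Row: 730 falls in 719–759. Column: 70.2% falls in 69.01–80%. Rate = 6.35%.

6.35%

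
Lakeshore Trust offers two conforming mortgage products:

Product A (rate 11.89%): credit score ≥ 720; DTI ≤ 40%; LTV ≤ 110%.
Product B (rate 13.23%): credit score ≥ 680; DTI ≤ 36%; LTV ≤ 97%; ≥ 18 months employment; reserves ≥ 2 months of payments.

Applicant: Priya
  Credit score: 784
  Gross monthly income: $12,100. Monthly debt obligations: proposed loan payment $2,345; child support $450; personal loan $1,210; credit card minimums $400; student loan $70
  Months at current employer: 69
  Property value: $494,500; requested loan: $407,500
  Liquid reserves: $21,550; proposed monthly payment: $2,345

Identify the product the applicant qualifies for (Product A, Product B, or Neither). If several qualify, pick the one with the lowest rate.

Total debts = (2,345 + 450 + 1,210 + 400 + 70) = 4,475; DTI = 4,475/12,100 = 37%.
LTV = 407,500/494,500 = 82.4%.
Reserves = 21,550/2,345 = 9.2 months.
Product A: score 784 ≥ 720; DTI 37% ≤ 40%; LTV 82.4% ≤ 110% → qualifies.
Product B: score 784 ≥ 680; DTI 37% > 36%; LTV 82.4% ≤ 97%; employment 69 ≥ 18 mo; reserves 9.2 ≥ 2 mo → does not qualify.

Product A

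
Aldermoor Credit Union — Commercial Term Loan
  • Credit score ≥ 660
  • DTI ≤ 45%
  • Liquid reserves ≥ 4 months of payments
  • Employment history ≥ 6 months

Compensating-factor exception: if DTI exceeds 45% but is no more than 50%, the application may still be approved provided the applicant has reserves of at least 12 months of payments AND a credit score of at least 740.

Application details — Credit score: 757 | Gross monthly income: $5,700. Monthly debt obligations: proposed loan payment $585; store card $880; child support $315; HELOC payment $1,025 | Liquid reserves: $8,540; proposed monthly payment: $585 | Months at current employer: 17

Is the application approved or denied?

Approved

Credit score 757 ≥ 660 (meets base)
Total debts = (585 + 880 + 315 + 1,025) = 2,805. DTI = 2,805/5,700 = 49.2% > 45% — standard DTI limit exceeded.
Reserves: 8,540 ÷ 585 = 14.6 months (meets 4-month minimum)
Employment 17 ≥ 6 months
49.2% falls in the override range (45%–50%), so the compensating-factor test applies.
Override check — reserves: 14.6 mo (ok); score: 757 (ok).
Both override conditions satisfied; DTI exception granted.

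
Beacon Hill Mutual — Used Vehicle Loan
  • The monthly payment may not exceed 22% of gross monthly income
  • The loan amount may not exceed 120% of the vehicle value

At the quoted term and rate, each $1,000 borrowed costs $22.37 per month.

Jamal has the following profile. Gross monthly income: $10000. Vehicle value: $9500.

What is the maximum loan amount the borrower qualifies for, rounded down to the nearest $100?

$11,400

Payment cap: 22% × $10,000 = $2,200/month.
At $22.37 per $1,000, that supports 2,200/22.37 × 1,000 ≈ $98,345 → $98,300.
LTV cap: 120% × $9,500 = $11,400 → $11,400.
Binding constraint: loan-to-value.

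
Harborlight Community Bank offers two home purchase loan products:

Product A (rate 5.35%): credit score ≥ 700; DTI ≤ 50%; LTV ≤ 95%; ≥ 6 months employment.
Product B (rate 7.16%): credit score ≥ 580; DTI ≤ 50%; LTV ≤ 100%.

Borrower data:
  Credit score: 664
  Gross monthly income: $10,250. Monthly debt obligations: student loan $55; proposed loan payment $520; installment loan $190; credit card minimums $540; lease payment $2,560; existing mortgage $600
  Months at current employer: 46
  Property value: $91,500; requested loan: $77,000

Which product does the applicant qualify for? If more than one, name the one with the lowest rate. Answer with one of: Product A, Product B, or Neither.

Total debts = (55 + 520 + 190 + 540 + 2,560 + 600) = 4,465; DTI = 4,465/10,250 = 43.6%.
LTV = 77,000/91,500 = 84.2%.
Product A: score 664 < 700; DTI 43.6% ≤ 50%; LTV 84.2% ≤ 95%; employment 46 ≥ 6 mo → does not qualify.
Product B: score 664 ≥ 580; DTI 43.6% ≤ 50%; LTV 84.2% ≤ 100% → qualifies.

Product B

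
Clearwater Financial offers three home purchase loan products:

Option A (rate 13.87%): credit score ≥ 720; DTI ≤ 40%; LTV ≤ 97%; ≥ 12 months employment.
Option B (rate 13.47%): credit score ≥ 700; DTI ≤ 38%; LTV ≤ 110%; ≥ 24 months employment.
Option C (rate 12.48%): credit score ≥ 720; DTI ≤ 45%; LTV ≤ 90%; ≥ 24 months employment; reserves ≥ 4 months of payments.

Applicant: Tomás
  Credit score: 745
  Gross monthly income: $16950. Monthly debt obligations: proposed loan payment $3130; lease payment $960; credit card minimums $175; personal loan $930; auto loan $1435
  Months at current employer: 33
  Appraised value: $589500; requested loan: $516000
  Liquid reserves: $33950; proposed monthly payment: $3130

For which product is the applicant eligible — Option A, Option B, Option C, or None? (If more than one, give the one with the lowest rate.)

Option C

Total debts = (3,130 + 960 + 175 + 930 + 1,435) = 6,630; DTI = 6,630/16,950 = 39.1%.
LTV = 516,000/589,500 = 87.5%.
Reserves = 33,950/3,130 = 10.8 months.
Option A: score 745 ≥ 720; DTI 39.1% ≤ 40%; LTV 87.5% ≤ 97%; employment 33 ≥ 12 mo → qualifies.
Option B: score 745 ≥ 700; DTI 39.1% > 38%; LTV 87.5% ≤ 110%; employment 33 ≥ 24 mo → does not qualify.
Option C: score 745 ≥ 720; DTI 39.1% ≤ 45%; LTV 87.5% ≤ 90%; employment 33 ≥ 24 mo; reserves 10.8 ≥ 4 mo → qualifies.
Qualifying: Option A, Option C. Lowest rate is 12.48% → Option C.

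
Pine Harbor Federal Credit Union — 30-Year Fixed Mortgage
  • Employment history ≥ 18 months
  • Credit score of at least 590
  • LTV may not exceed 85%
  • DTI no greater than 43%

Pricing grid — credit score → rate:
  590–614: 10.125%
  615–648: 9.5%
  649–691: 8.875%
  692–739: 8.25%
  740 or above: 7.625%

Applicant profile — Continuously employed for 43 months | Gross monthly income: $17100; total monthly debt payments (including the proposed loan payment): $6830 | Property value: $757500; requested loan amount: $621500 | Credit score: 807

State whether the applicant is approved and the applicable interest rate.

Approved at 7.625%

Credit score 807 ≥ 590 (meets minimum)
LTV: 621,500 ÷ 757,500 = 82%, within 85% cap
Employment 43 ≥ 18 months
DTI = 6,830/17,100 = 39.9% ≤ 43%
All requirements met. Score 807 falls in the 740 or above tier → 7.625%.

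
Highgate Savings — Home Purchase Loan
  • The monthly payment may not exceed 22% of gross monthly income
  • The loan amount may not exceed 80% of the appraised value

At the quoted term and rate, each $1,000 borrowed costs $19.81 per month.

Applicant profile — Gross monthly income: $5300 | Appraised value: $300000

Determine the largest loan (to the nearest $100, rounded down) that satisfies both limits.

Payment cap: 22% × $5,300 = $1,166/month.
At $19.81 per $1,000, that supports 1,166/19.81 × 1,000 ≈ $58,859 → $58,800.
LTV cap: 80% × $300,000 = $240,000 → $240,000.
Binding constraint: payment-to-income.

$58,800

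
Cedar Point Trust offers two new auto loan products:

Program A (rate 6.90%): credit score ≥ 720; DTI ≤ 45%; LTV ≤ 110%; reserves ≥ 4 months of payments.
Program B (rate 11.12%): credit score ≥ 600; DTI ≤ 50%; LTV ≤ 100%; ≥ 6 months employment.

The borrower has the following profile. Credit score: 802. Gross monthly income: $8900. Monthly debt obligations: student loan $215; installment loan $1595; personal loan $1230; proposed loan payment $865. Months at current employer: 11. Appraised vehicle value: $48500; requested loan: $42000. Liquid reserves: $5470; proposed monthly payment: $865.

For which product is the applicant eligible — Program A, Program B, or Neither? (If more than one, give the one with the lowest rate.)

Program A

Total debts = (215 + 1,595 + 1,230 + 865) = 3,905; DTI = 3,905/8,900 = 43.9%.
LTV = 42,000/48,500 = 86.6%.
Reserves = 5,470/865 = 6.3 months.
Program A: score 802 ≥ 720; DTI 43.9% ≤ 45%; LTV 86.6% ≤ 110%; reserves 6.3 ≥ 4 mo → qualifies.
Program B: score 802 ≥ 600; DTI 43.9% ≤ 50%; LTV 86.6% ≤ 100%; employment 11 ≥ 6 mo → qualifies.
Qualifying: Program A, Program B. Lowest rate is 6.90% → Program A.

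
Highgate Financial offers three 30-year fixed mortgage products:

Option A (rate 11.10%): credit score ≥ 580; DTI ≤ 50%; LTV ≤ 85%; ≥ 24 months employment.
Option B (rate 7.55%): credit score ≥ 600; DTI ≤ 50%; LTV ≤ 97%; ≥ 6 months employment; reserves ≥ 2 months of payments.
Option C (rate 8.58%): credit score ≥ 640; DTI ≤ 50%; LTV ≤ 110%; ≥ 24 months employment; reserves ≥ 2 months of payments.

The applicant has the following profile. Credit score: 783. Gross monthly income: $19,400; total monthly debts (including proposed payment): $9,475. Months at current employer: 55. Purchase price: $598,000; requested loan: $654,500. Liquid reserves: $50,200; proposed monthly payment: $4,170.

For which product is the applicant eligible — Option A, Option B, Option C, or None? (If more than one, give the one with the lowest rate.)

Option C

DTI = 9,475/19,400 = 48.8%.
LTV = 654,500/598,000 = 109.4%.
Reserves = 50,200/4,170 = 12.0 months.
Option A: score 783 ≥ 580; DTI 48.8% ≤ 50%; LTV 109.4% > 85%; employment 55 ≥ 24 mo → does not qualify.
Option B: score 783 ≥ 600; DTI 48.8% ≤ 50%; LTV 109.4% > 97%; employment 55 ≥ 6 mo; reserves 12.0 ≥ 2 mo → does not qualify.
Option C: score 783 ≥ 640; DTI 48.8% ≤ 50%; LTV 109.4% ≤ 110%; employment 55 ≥ 24 mo; reserves 12.0 ≥ 2 mo → qualifies.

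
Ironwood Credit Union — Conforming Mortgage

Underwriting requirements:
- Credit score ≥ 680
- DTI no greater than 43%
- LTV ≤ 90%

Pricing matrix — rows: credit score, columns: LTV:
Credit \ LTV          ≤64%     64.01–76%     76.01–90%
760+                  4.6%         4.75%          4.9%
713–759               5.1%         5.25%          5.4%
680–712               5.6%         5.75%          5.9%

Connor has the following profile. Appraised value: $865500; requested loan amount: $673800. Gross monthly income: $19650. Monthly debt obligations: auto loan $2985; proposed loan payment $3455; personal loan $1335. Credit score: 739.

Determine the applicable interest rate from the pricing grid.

5.4%

Credit score 739 ≥ 680; Total monthly debts = (2,985 + 3,455 + 1,335) = 7,775. Debt-to-income = 7,775/19,650 = 39.6% — meets 43% limit
LTV: 673,800 ÷ 865,500 = 77.9%, within 90% cap
Credit 739 → row 713–759; LTV 77.9% → column 76.01–90%. Grid cell → 5.4%.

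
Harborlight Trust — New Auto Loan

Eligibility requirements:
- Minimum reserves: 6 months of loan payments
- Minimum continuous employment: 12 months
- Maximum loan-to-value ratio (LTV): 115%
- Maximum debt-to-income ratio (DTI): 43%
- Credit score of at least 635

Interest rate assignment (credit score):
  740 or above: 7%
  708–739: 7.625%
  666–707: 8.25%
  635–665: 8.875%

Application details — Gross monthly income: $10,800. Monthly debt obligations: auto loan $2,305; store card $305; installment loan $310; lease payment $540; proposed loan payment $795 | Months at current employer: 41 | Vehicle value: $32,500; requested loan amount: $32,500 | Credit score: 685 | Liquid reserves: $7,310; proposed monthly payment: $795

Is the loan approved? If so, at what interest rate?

Credit score 685 ≥ 635 (meets minimum)
Reserves = 7,310/795 = 9.2 months ≥ 6
Total monthly debts = (2,305 + 305 + 310 + 540 + 795) = 4,255. DTI: 4,255 ÷ 10,800 = 39.4%, within the 43% cap
LTV = 32,500/32,500 = 100% ≤ 115%
Employment 41 ≥ 12 months
All requirements met. Score 685 falls in the 666–707 tier → 8.25%.

Approved at 8.25%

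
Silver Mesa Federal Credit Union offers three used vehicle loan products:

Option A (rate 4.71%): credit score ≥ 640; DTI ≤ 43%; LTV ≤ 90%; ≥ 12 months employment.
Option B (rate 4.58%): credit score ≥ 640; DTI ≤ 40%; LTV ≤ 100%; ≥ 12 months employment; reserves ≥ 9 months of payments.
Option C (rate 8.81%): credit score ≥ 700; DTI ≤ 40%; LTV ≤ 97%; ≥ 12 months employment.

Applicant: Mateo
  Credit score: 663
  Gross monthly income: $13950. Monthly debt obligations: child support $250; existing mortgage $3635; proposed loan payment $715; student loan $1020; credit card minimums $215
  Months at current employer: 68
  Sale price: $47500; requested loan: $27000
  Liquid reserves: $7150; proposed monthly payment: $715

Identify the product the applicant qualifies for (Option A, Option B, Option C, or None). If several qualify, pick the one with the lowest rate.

Total debts = (250 + 3,635 + 715 + 1,020 + 215) = 5,835; DTI = 5,835/13,950 = 41.8%.
LTV = 27,000/47,500 = 56.8%.
Reserves = 7,150/715 = 10.0 months.
Option A: score 663 ≥ 640; DTI 41.8% ≤ 43%; LTV 56.8% ≤ 90%; employment 68 ≥ 12 mo → qualifies.
Option B: score 663 ≥ 640; DTI 41.8% > 40%; LTV 56.8% ≤ 100%; employment 68 ≥ 12 mo; reserves 10.0 ≥ 9 mo → does not qualify.
Option C: score 663 < 700; DTI 41.8% > 40%; LTV 56.8% ≤ 97%; employment 68 ≥ 12 mo → does not qualify.

Option A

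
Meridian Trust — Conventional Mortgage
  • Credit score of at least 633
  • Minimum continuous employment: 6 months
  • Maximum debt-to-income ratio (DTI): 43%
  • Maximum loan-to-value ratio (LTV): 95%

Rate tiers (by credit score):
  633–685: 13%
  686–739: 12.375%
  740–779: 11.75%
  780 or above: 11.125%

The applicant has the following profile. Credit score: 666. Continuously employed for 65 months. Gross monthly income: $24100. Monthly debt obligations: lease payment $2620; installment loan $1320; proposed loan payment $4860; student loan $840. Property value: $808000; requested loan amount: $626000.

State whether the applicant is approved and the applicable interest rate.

Credit score 666 ≥ 633 (meets minimum)
LTV = 626,000/808,000 = 77.5% ≤ 95%
Employment 65 ≥ 6 months
Total monthly debts = (2,620 + 1,320 + 4,860 + 840) = 9,640. DTI = 9,640/24,100 = 40% ≤ 43%
All requirements met. Score 666 falls in the 633–685 tier → 13%.

Approved at 13%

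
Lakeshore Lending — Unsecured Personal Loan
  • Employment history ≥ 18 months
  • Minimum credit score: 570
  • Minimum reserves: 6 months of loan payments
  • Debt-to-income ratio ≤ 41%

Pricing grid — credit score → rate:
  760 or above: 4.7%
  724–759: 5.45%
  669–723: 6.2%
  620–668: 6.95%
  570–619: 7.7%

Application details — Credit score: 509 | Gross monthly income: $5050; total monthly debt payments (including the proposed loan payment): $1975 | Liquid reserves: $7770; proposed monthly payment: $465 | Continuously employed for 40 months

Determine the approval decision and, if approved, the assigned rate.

Credit score 509 < 570 (below minimum)
Liquid reserves cover 7,770/465 = 16.7 months — ≥ 6 required
DTI = 1,975/5,050 = 39.1% ≤ 41%
Employment 40 ≥ 18 months
Not all requirements met → denied.

Denied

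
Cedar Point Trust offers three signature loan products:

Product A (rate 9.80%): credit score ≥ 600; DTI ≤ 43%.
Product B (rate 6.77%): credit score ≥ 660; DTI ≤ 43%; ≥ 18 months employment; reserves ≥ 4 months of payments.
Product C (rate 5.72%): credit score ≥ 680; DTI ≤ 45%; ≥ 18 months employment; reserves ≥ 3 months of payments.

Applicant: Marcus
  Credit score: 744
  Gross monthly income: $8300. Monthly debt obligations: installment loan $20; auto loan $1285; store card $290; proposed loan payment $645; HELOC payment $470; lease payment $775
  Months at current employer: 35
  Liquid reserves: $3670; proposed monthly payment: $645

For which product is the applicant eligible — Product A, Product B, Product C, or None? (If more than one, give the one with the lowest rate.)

Product C

Total debts = (20 + 1,285 + 290 + 645 + 470 + 775) = 3,485; DTI = 3,485/8,300 = 42%.
Reserves = 3,670/645 = 5.7 months.
Product A: score 744 ≥ 600; DTI 42% ≤ 43% → qualifies.
Product B: score 744 ≥ 660; DTI 42% ≤ 43%; employment 35 ≥ 18 mo; reserves 5.7 ≥ 4 mo → qualifies.
Product C: score 744 ≥ 680; DTI 42% ≤ 45%; employment 35 ≥ 18 mo; reserves 5.7 ≥ 3 mo → qualifies.
Qualifying: Product A, Product B, Product C. Lowest rate is 5.72% → Product C.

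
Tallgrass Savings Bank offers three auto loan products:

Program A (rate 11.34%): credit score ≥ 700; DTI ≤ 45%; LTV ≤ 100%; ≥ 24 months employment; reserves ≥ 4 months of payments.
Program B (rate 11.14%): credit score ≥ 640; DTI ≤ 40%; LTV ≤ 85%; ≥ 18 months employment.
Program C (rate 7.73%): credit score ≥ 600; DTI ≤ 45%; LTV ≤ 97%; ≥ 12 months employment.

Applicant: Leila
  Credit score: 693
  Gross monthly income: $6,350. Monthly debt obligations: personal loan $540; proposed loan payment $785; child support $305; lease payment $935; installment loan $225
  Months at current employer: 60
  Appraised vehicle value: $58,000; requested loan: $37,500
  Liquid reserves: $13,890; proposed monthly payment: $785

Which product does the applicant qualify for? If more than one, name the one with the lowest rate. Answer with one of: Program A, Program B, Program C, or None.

Program C

Total debts = (540 + 785 + 305 + 935 + 225) = 2,790; DTI = 2,790/6,350 = 43.9%.
LTV = 37,500/58,000 = 64.7%.
Reserves = 13,890/785 = 17.7 months.
Program A: score 693 < 700; DTI 43.9% ≤ 45%; LTV 64.7% ≤ 100%; employment 60 ≥ 24 mo; reserves 17.7 ≥ 4 mo → does not qualify.
Program B: score 693 ≥ 640; DTI 43.9% > 40%; LTV 64.7% ≤ 85%; employment 60 ≥ 18 mo → does not qualify.
Program C: score 693 ≥ 600; DTI 43.9% ≤ 45%; LTV 64.7% ≤ 97%; employment 60 ≥ 12 mo → qualifies.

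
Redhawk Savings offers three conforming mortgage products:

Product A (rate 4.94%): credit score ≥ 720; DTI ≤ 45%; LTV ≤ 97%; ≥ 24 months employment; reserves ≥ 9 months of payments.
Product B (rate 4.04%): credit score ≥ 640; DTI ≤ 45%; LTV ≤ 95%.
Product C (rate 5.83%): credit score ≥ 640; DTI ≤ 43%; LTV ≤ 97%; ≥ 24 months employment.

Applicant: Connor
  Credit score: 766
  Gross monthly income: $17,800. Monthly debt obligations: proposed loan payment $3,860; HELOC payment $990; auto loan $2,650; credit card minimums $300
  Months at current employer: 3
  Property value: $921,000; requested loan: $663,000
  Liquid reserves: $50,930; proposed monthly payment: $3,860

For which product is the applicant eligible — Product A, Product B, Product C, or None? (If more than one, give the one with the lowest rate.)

Total debts = (3,860 + 990 + 2,650 + 300) = 7,800; DTI = 7,800/17,800 = 43.8%.
LTV = 663,000/921,000 = 72%.
Reserves = 50,930/3,860 = 13.2 months.
Product A: score 766 ≥ 720; DTI 43.8% ≤ 45%; LTV 72% ≤ 97%; employment 3 < 24 mo; reserves 13.2 ≥ 9 mo → does not qualify.
Product B: score 766 ≥ 640; DTI 43.8% ≤ 45%; LTV 72% ≤ 95% → qualifies.
Product C: score 766 ≥ 640; DTI 43.8% > 43%; LTV 72% ≤ 97%; employment 3 < 24 mo → does not qualify.

Product B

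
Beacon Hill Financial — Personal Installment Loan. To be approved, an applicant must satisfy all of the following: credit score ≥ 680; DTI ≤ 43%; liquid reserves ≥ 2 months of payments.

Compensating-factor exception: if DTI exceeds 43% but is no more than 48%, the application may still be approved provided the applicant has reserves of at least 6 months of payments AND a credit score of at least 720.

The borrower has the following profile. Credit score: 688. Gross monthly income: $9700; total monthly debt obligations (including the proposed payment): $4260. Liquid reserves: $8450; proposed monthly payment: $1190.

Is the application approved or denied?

Denied

Credit score 688 ≥ 680 (meets base)
DTI: 4,260 ÷ 9,700 = 43.9%, over the 43% base limit.
Liquid reserves cover 8,450/1,190 = 7.1 months — ≥ 2 required
DTI 43.9% is within the 43%–48% exception band; checking compensating factors.
Override check — reserves: 7.1 mo (ok); score: 688 (below 720).
Compensating-factor requirement not fully met.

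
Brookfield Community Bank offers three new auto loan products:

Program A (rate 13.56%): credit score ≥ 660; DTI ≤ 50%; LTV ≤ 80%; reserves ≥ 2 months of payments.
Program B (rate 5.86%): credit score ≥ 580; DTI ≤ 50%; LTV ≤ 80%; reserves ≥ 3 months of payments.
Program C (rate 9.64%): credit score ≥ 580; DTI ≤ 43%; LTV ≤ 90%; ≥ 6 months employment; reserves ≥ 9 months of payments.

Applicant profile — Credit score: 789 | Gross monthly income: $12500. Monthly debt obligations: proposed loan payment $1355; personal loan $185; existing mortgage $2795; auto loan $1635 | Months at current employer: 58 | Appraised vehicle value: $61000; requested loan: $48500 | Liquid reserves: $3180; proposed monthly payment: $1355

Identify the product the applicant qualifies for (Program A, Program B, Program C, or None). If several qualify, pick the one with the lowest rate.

Program A

Total debts = (1,355 + 185 + 2,795 + 1,635) = 5,970; DTI = 5,970/12,500 = 47.8%.
LTV = 48,500/61,000 = 79.5%.
Reserves = 3,180/1,355 = 2.3 months.
Program A: score 789 ≥ 660; DTI 47.8% ≤ 50%; LTV 79.5% ≤ 80%; reserves 2.3 ≥ 2 mo → qualifies.
Program B: score 789 ≥ 580; DTI 47.8% ≤ 50%; LTV 79.5% ≤ 80%; reserves 2.3 < 3 mo → does not qualify.
Program C: score 789 ≥ 580; DTI 47.8% > 43%; LTV 79.5% ≤ 90%; employment 58 ≥ 6 mo; reserves 2.3 < 9 mo → does not qualify.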